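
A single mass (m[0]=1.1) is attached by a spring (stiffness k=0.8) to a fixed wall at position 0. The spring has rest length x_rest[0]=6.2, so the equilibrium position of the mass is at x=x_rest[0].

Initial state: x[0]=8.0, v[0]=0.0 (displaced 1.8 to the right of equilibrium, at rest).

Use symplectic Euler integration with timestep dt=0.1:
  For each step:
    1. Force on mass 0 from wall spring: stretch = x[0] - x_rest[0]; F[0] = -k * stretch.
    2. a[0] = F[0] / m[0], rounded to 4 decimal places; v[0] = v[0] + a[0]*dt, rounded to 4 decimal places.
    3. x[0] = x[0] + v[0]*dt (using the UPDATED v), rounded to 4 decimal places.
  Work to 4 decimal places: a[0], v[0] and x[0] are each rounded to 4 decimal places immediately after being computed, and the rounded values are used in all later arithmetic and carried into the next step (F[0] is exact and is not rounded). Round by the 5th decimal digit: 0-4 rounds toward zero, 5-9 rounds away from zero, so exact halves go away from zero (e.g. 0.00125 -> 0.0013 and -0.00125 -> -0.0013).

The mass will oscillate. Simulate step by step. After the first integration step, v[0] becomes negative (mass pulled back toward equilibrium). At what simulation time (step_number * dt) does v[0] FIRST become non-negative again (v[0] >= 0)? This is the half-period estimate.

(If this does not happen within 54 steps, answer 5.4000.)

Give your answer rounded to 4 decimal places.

Answer: 3.7000

Derivation:
Step 0: x=[8.0000] v=[0.0000]
Step 1: x=[7.9869] v=[-0.1309]
Step 2: x=[7.9608] v=[-0.2609]
Step 3: x=[7.9219] v=[-0.3890]
Step 4: x=[7.8705] v=[-0.5142]
Step 5: x=[7.8069] v=[-0.6357]
Step 6: x=[7.7316] v=[-0.7526]
Step 7: x=[7.6452] v=[-0.8640]
Step 8: x=[7.5483] v=[-0.9691]
Step 9: x=[7.4416] v=[-1.0672]
Step 10: x=[7.3259] v=[-1.1575]
Step 11: x=[7.2020] v=[-1.2394]
Step 12: x=[7.0708] v=[-1.3123]
Step 13: x=[6.9332] v=[-1.3756]
Step 14: x=[6.7903] v=[-1.4289]
Step 15: x=[6.6431] v=[-1.4718]
Step 16: x=[6.4927] v=[-1.5040]
Step 17: x=[6.3402] v=[-1.5253]
Step 18: x=[6.1867] v=[-1.5355]
Step 19: x=[6.0333] v=[-1.5345]
Step 20: x=[5.8811] v=[-1.5224]
Step 21: x=[5.7312] v=[-1.4992]
Step 22: x=[5.5847] v=[-1.4651]
Step 23: x=[5.4427] v=[-1.4204]
Step 24: x=[5.3062] v=[-1.3653]
Step 25: x=[5.1762] v=[-1.3003]
Step 26: x=[5.0536] v=[-1.2258]
Step 27: x=[4.9394] v=[-1.1424]
Step 28: x=[4.8343] v=[-1.0507]
Step 29: x=[4.7392] v=[-0.9514]
Step 30: x=[4.6547] v=[-0.8452]
Step 31: x=[4.5814] v=[-0.7328]
Step 32: x=[4.5199] v=[-0.6151]
Step 33: x=[4.4706] v=[-0.4929]
Step 34: x=[4.4339] v=[-0.3671]
Step 35: x=[4.4100] v=[-0.2387]
Step 36: x=[4.3992] v=[-0.1085]
Step 37: x=[4.4015] v=[0.0225]
First v>=0 after going negative at step 37, time=3.7000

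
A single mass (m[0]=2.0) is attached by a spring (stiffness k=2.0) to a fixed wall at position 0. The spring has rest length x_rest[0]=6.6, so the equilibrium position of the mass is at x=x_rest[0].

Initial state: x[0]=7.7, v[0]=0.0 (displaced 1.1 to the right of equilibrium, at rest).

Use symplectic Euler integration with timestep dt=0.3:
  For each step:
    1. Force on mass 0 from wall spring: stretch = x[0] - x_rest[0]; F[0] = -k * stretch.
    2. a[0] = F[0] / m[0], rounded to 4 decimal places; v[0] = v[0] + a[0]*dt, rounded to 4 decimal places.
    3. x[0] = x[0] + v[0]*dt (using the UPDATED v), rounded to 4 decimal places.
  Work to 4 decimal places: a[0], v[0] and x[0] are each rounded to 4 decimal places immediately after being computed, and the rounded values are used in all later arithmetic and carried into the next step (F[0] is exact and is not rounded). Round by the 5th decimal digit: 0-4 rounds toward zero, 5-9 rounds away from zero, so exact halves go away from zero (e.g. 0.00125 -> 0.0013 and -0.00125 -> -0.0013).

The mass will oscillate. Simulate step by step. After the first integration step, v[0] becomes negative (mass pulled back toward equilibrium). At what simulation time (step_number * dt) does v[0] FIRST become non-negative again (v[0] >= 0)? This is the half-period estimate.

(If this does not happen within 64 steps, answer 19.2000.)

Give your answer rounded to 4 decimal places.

Step 0: x=[7.7000] v=[0.0000]
Step 1: x=[7.6010] v=[-0.3300]
Step 2: x=[7.4119] v=[-0.6303]
Step 3: x=[7.1497] v=[-0.8739]
Step 4: x=[6.8381] v=[-1.0388]
Step 5: x=[6.5050] v=[-1.1102]
Step 6: x=[6.1805] v=[-1.0817]
Step 7: x=[5.8937] v=[-0.9559]
Step 8: x=[5.6705] v=[-0.7440]
Step 9: x=[5.5309] v=[-0.4652]
Step 10: x=[5.4876] v=[-0.1445]
Step 11: x=[5.5444] v=[0.1892]
First v>=0 after going negative at step 11, time=3.3000

Answer: 3.3000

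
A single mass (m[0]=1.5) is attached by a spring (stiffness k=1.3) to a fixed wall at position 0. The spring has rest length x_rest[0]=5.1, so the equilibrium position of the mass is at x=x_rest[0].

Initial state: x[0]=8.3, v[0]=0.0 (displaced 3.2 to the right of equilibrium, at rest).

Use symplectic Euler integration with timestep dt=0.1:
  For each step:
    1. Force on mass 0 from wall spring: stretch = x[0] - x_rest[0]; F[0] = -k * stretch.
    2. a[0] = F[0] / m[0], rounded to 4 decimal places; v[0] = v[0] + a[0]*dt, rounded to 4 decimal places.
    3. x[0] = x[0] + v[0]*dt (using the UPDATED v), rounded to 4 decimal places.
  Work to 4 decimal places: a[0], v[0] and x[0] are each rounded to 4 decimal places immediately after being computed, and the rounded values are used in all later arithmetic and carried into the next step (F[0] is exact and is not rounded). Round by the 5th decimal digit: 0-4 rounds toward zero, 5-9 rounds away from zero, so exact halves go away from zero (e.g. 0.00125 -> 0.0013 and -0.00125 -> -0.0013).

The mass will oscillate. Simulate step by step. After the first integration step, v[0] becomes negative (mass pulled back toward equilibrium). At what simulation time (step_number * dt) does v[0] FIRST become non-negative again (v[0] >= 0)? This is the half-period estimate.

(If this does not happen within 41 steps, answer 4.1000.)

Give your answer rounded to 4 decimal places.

Answer: 3.4000

Derivation:
Step 0: x=[8.3000] v=[0.0000]
Step 1: x=[8.2723] v=[-0.2773]
Step 2: x=[8.2171] v=[-0.5522]
Step 3: x=[8.1349] v=[-0.8224]
Step 4: x=[8.0264] v=[-1.0854]
Step 5: x=[7.8925] v=[-1.3390]
Step 6: x=[7.7344] v=[-1.5810]
Step 7: x=[7.5535] v=[-1.8093]
Step 8: x=[7.3513] v=[-2.0219]
Step 9: x=[7.1296] v=[-2.2170]
Step 10: x=[6.8903] v=[-2.3929]
Step 11: x=[6.6355] v=[-2.5481]
Step 12: x=[6.3674] v=[-2.6812]
Step 13: x=[6.0883] v=[-2.7910]
Step 14: x=[5.8006] v=[-2.8767]
Step 15: x=[5.5069] v=[-2.9374]
Step 16: x=[5.2096] v=[-2.9727]
Step 17: x=[4.9114] v=[-2.9822]
Step 18: x=[4.6148] v=[-2.9659]
Step 19: x=[4.3224] v=[-2.9239]
Step 20: x=[4.0368] v=[-2.8565]
Step 21: x=[3.7604] v=[-2.7644]
Step 22: x=[3.4956] v=[-2.6483]
Step 23: x=[3.2447] v=[-2.5093]
Step 24: x=[3.0099] v=[-2.3485]
Step 25: x=[2.7932] v=[-2.1674]
Step 26: x=[2.5965] v=[-1.9675]
Step 27: x=[2.4215] v=[-1.7505]
Step 28: x=[2.2697] v=[-1.5184]
Step 29: x=[2.1424] v=[-1.2731]
Step 30: x=[2.0407] v=[-1.0168]
Step 31: x=[1.9655] v=[-0.7517]
Step 32: x=[1.9175] v=[-0.4800]
Step 33: x=[1.8971] v=[-0.2042]
Step 34: x=[1.9044] v=[0.0734]
First v>=0 after going negative at step 34, time=3.4000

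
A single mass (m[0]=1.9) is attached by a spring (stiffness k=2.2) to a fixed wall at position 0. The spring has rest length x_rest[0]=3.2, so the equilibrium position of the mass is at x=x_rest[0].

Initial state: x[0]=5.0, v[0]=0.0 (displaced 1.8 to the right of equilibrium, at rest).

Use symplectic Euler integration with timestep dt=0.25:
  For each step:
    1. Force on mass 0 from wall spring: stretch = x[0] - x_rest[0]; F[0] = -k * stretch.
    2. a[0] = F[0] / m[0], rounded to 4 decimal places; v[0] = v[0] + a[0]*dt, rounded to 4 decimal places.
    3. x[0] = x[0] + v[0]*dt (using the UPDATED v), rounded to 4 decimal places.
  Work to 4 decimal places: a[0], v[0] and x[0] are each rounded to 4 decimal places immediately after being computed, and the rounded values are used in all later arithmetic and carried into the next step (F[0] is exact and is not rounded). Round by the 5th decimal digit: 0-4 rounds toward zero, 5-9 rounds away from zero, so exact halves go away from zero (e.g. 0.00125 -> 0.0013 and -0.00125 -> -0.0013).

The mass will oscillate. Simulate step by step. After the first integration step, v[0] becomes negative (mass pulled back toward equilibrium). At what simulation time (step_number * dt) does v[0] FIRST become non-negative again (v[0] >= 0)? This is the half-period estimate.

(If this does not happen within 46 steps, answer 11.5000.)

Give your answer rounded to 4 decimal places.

Step 0: x=[5.0000] v=[0.0000]
Step 1: x=[4.8697] v=[-0.5211]
Step 2: x=[4.6186] v=[-1.0044]
Step 3: x=[4.2648] v=[-1.4151]
Step 4: x=[3.8340] v=[-1.7233]
Step 5: x=[3.3573] v=[-1.9068]
Step 6: x=[2.8692] v=[-1.9523]
Step 7: x=[2.4051] v=[-1.8566]
Step 8: x=[1.9985] v=[-1.6265]
Step 9: x=[1.6788] v=[-1.2787]
Step 10: x=[1.4692] v=[-0.8384]
Step 11: x=[1.3849] v=[-0.3374]
Step 12: x=[1.4319] v=[0.1880]
First v>=0 after going negative at step 12, time=3.0000

Answer: 3.0000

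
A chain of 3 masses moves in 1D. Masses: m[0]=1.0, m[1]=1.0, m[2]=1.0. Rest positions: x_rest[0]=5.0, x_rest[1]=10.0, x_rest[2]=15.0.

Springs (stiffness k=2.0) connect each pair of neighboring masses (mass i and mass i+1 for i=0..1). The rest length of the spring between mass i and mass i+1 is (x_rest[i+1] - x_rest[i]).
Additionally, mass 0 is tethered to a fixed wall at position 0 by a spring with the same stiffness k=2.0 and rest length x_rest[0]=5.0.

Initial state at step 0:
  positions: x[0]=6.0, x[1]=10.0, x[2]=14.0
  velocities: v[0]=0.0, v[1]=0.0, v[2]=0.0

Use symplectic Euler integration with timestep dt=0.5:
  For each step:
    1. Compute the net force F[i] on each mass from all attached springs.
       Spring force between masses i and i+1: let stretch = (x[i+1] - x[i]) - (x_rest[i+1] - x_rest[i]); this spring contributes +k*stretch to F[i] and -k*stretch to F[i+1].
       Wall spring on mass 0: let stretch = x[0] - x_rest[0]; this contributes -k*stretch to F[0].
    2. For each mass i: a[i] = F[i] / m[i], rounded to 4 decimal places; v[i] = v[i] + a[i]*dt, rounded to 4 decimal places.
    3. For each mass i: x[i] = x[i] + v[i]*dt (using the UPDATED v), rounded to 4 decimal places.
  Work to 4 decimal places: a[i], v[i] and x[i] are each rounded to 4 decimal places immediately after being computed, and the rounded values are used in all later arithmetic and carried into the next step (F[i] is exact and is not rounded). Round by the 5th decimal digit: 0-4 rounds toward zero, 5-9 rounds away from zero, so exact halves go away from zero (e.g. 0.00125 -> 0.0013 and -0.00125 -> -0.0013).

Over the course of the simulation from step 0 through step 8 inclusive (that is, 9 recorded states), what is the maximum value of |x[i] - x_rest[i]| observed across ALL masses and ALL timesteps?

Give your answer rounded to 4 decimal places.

Answer: 1.1250

Derivation:
Step 0: x=[6.0000 10.0000 14.0000] v=[0.0000 0.0000 0.0000]
Step 1: x=[5.0000 10.0000 14.5000] v=[-2.0000 0.0000 1.0000]
Step 2: x=[4.0000 9.7500 15.2500] v=[-2.0000 -0.5000 1.5000]
Step 3: x=[3.8750 9.3750 15.7500] v=[-0.2500 -0.7500 1.0000]
Step 4: x=[4.5625 9.4375 15.5625] v=[1.3750 0.1250 -0.3750]
Step 5: x=[5.4063 10.1250 14.8125] v=[1.6875 1.3750 -1.5000]
Step 6: x=[5.9063 10.7969 14.2188] v=[0.9999 1.3438 -1.1875]
Step 7: x=[5.8984 10.7345 14.4141] v=[-0.0158 -0.1249 0.3906]
Step 8: x=[5.3594 10.0938 15.2696] v=[-1.0781 -1.2814 1.7110]
Max displacement = 1.1250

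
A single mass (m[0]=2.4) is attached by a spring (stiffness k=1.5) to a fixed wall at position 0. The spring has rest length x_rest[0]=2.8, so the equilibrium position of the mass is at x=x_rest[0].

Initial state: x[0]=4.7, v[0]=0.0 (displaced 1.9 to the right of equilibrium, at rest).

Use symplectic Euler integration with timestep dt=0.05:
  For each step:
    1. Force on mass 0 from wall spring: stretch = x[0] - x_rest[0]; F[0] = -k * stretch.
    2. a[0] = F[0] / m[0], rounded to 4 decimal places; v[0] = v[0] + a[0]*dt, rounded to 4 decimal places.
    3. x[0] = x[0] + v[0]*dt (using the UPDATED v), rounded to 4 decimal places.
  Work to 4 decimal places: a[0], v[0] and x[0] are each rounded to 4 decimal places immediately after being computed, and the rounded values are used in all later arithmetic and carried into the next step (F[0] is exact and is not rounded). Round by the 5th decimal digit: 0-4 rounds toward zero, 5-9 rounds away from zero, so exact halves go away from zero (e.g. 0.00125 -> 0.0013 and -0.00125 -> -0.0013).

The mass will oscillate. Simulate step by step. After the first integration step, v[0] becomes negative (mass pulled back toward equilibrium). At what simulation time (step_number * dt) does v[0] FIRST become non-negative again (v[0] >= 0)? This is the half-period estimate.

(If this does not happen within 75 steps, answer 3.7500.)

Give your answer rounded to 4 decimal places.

Answer: 3.7500

Derivation:
Step 0: x=[4.7000] v=[0.0000]
Step 1: x=[4.6970] v=[-0.0594]
Step 2: x=[4.6911] v=[-0.1187]
Step 3: x=[4.6822] v=[-0.1778]
Step 4: x=[4.6704] v=[-0.2366]
Step 5: x=[4.6556] v=[-0.2951]
Step 6: x=[4.6379] v=[-0.3531]
Step 7: x=[4.6174] v=[-0.4105]
Step 8: x=[4.5940] v=[-0.4673]
Step 9: x=[4.5678] v=[-0.5234]
Step 10: x=[4.5389] v=[-0.5786]
Step 11: x=[4.5073] v=[-0.6329]
Step 12: x=[4.4730] v=[-0.6863]
Step 13: x=[4.4361] v=[-0.7386]
Step 14: x=[4.3966] v=[-0.7897]
Step 15: x=[4.3546] v=[-0.8396]
Step 16: x=[4.3102] v=[-0.8882]
Step 17: x=[4.2634] v=[-0.9354]
Step 18: x=[4.2143] v=[-0.9811]
Step 19: x=[4.1630] v=[-1.0253]
Step 20: x=[4.1096] v=[-1.0679]
Step 21: x=[4.0542] v=[-1.1088]
Step 22: x=[3.9968] v=[-1.1480]
Step 23: x=[3.9375] v=[-1.1854]
Step 24: x=[3.8765] v=[-1.2209]
Step 25: x=[3.8138] v=[-1.2545]
Step 26: x=[3.7495] v=[-1.2862]
Step 27: x=[3.6837] v=[-1.3159]
Step 28: x=[3.6165] v=[-1.3435]
Step 29: x=[3.5481] v=[-1.3690]
Step 30: x=[3.4785] v=[-1.3924]
Step 31: x=[3.4078] v=[-1.4136]
Step 32: x=[3.3362] v=[-1.4326]
Step 33: x=[3.2637] v=[-1.4494]
Step 34: x=[3.1905] v=[-1.4639]
Step 35: x=[3.1167] v=[-1.4761]
Step 36: x=[3.0424] v=[-1.4860]
Step 37: x=[2.9677] v=[-1.4936]
Step 38: x=[2.8928] v=[-1.4988]
Step 39: x=[2.8177] v=[-1.5017]
Step 40: x=[2.7426] v=[-1.5023]
Step 41: x=[2.6676] v=[-1.5005]
Step 42: x=[2.5928] v=[-1.4964]
Step 43: x=[2.5183] v=[-1.4899]
Step 44: x=[2.4442] v=[-1.4811]
Step 45: x=[2.3707] v=[-1.4700]
Step 46: x=[2.2979] v=[-1.4566]
Step 47: x=[2.2259] v=[-1.4409]
Step 48: x=[2.1548] v=[-1.4230]
Step 49: x=[2.0847] v=[-1.4028]
Step 50: x=[2.0157] v=[-1.3804]
Step 51: x=[1.9479] v=[-1.3559]
Step 52: x=[1.8814] v=[-1.3293]
Step 53: x=[1.8164] v=[-1.3006]
Step 54: x=[1.7529] v=[-1.2699]
Step 55: x=[1.6910] v=[-1.2372]
Step 56: x=[1.6309] v=[-1.2025]
Step 57: x=[1.5726] v=[-1.1660]
Step 58: x=[1.5162] v=[-1.1276]
Step 59: x=[1.4618] v=[-1.0875]
Step 60: x=[1.4095] v=[-1.0457]
Step 61: x=[1.3594] v=[-1.0022]
Step 62: x=[1.3115] v=[-0.9572]
Step 63: x=[1.2660] v=[-0.9107]
Step 64: x=[1.2229] v=[-0.8628]
Step 65: x=[1.1822] v=[-0.8135]
Step 66: x=[1.1441] v=[-0.7629]
Step 67: x=[1.1085] v=[-0.7112]
Step 68: x=[1.0756] v=[-0.6583]
Step 69: x=[1.0454] v=[-0.6044]
Step 70: x=[1.0179] v=[-0.5496]
Step 71: x=[0.9932] v=[-0.4939]
Step 72: x=[0.9713] v=[-0.4374]
Step 73: x=[0.9523] v=[-0.3803]
Step 74: x=[0.9362] v=[-0.3226]
Step 75: x=[0.9230] v=[-0.2644]
v[0] did not become non-negative within 75 steps; using fallback time=3.7500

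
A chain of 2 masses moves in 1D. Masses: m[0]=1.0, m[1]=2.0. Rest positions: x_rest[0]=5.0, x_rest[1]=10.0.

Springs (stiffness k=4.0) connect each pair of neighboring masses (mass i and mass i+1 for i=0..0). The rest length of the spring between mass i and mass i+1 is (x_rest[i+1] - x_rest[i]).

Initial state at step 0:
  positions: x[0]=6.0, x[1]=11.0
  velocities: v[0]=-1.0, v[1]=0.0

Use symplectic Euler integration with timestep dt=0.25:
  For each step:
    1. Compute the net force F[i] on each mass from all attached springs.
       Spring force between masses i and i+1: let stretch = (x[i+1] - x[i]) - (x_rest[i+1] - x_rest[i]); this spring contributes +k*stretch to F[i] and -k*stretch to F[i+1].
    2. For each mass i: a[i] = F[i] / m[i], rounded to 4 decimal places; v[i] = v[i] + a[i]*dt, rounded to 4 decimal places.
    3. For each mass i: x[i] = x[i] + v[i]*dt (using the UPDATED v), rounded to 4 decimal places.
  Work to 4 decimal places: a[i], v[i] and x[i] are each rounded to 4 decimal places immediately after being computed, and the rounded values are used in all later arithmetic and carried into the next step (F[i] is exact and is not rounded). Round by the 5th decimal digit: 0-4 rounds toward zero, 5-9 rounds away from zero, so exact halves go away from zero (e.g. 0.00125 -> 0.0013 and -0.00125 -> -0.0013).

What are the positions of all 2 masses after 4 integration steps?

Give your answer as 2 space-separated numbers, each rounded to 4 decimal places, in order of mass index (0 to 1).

Answer: 5.4932 10.7535

Derivation:
Step 0: x=[6.0000 11.0000] v=[-1.0000 0.0000]
Step 1: x=[5.7500 11.0000] v=[-1.0000 0.0000]
Step 2: x=[5.5625 10.9688] v=[-0.7500 -0.1250]
Step 3: x=[5.4766 10.8868] v=[-0.3437 -0.3282]
Step 4: x=[5.4932 10.7535] v=[0.0665 -0.5333]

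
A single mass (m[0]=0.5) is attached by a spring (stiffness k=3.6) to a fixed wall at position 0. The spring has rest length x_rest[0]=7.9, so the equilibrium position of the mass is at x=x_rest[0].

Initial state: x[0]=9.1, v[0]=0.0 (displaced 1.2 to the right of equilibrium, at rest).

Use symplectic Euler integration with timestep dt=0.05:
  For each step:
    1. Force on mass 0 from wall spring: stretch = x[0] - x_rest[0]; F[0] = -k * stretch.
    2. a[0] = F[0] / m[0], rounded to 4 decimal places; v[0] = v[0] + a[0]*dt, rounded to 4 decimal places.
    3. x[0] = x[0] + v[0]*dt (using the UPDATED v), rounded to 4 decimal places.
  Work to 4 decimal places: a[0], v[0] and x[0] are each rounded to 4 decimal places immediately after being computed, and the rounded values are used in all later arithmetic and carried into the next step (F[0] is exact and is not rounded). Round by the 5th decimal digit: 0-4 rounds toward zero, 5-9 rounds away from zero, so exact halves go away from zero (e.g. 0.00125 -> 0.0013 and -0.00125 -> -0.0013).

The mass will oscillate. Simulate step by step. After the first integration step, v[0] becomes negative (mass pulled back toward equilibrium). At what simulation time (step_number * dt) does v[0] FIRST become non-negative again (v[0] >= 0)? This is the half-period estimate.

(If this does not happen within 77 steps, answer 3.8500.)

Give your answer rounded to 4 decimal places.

Step 0: x=[9.1000] v=[0.0000]
Step 1: x=[9.0784] v=[-0.4320]
Step 2: x=[9.0356] v=[-0.8562]
Step 3: x=[8.9724] v=[-1.2650]
Step 4: x=[8.8898] v=[-1.6511]
Step 5: x=[8.7894] v=[-2.0074]
Step 6: x=[8.6730] v=[-2.3276]
Step 7: x=[8.5427] v=[-2.6059]
Step 8: x=[8.4008] v=[-2.8373]
Step 9: x=[8.2499] v=[-3.0176]
Step 10: x=[8.0927] v=[-3.1436]
Step 11: x=[7.9321] v=[-3.2130]
Step 12: x=[7.7709] v=[-3.2246]
Step 13: x=[7.6120] v=[-3.1781]
Step 14: x=[7.4583] v=[-3.0744]
Step 15: x=[7.3125] v=[-2.9154]
Step 16: x=[7.1773] v=[-2.7039]
Step 17: x=[7.0551] v=[-2.4437]
Step 18: x=[6.9481] v=[-2.1395]
Step 19: x=[6.8583] v=[-1.7968]
Step 20: x=[6.7872] v=[-1.4218]
Step 21: x=[6.7361] v=[-1.0212]
Step 22: x=[6.7060] v=[-0.6022]
Step 23: x=[6.6974] v=[-0.1724]
Step 24: x=[6.7104] v=[0.2605]
First v>=0 after going negative at step 24, time=1.2000

Answer: 1.2000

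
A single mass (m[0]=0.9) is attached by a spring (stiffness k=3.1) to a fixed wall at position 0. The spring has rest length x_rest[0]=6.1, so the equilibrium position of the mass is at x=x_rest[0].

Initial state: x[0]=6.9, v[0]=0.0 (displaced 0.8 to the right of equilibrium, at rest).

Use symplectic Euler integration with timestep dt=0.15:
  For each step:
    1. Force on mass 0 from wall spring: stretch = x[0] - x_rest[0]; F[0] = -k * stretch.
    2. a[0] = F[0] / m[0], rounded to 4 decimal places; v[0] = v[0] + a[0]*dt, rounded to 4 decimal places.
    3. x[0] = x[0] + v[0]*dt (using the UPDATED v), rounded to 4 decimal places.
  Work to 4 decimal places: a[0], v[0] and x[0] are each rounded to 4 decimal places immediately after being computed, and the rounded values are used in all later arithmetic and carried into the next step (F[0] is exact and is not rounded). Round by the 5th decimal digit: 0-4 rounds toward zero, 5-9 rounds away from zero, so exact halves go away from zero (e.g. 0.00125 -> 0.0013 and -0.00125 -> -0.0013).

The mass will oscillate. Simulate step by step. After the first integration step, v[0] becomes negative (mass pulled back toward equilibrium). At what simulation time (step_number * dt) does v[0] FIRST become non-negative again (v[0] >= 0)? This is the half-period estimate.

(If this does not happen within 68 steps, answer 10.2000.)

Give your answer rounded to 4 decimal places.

Step 0: x=[6.9000] v=[0.0000]
Step 1: x=[6.8380] v=[-0.4133]
Step 2: x=[6.7188] v=[-0.7946]
Step 3: x=[6.5517] v=[-1.1143]
Step 4: x=[6.3495] v=[-1.3477]
Step 5: x=[6.1280] v=[-1.4766]
Step 6: x=[5.9043] v=[-1.4911]
Step 7: x=[5.6958] v=[-1.3900]
Step 8: x=[5.5186] v=[-1.1812]
Step 9: x=[5.3865] v=[-0.8808]
Step 10: x=[5.3097] v=[-0.5122]
Step 11: x=[5.2941] v=[-0.1039]
Step 12: x=[5.3410] v=[0.3125]
First v>=0 after going negative at step 12, time=1.8000

Answer: 1.8000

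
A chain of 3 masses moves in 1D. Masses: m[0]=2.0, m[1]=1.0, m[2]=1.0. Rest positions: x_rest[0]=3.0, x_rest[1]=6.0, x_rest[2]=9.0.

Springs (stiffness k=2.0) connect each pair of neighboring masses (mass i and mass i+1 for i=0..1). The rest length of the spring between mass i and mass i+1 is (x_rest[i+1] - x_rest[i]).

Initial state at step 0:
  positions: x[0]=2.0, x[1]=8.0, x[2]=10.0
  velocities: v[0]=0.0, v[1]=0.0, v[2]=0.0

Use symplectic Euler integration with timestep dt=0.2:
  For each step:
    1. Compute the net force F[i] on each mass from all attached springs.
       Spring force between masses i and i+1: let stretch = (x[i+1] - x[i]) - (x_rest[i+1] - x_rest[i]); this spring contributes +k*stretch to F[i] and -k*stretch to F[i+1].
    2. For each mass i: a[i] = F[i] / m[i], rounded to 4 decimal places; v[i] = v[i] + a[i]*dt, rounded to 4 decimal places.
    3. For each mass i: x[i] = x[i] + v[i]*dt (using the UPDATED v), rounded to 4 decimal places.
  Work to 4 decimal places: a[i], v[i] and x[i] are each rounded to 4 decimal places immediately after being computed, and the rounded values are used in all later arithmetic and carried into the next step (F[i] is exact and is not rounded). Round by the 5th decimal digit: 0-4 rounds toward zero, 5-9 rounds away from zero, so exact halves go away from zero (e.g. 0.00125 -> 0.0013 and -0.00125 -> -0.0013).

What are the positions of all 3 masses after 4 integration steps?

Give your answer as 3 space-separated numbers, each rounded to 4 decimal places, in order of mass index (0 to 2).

Step 0: x=[2.0000 8.0000 10.0000] v=[0.0000 0.0000 0.0000]
Step 1: x=[2.1200 7.6800 10.0800] v=[0.6000 -1.6000 0.4000]
Step 2: x=[2.3424 7.1072 10.2080] v=[1.1120 -2.8640 0.6400]
Step 3: x=[2.6354 6.4013 10.3279] v=[1.4650 -3.5296 0.5997]
Step 4: x=[2.9590 5.7082 10.3737] v=[1.6182 -3.4653 0.2291]

Answer: 2.9590 5.7082 10.3737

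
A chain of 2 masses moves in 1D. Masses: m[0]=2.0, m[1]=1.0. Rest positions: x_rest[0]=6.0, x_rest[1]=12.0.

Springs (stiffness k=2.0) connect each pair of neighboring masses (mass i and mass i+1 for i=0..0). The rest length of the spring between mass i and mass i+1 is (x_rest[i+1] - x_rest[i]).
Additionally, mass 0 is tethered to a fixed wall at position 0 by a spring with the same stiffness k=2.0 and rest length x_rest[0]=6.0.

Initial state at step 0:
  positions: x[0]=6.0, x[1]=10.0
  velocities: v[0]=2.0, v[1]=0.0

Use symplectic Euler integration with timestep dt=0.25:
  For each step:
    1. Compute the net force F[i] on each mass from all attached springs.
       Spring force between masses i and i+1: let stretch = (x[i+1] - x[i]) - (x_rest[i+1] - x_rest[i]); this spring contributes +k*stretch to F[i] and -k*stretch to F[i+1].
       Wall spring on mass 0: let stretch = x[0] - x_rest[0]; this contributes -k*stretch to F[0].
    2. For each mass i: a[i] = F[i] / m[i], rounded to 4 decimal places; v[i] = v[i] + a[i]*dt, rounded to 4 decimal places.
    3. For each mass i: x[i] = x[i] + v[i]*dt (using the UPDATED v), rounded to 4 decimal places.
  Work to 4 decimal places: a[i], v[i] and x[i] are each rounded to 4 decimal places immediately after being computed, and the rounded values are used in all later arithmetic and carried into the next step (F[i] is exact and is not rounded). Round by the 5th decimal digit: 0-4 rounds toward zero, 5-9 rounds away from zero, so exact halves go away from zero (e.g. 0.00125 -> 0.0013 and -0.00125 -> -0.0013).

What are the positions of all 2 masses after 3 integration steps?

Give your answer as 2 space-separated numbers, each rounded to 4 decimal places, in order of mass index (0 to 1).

Answer: 6.6612 11.5098

Derivation:
Step 0: x=[6.0000 10.0000] v=[2.0000 0.0000]
Step 1: x=[6.3750 10.2500] v=[1.5000 1.0000]
Step 2: x=[6.5938 10.7656] v=[0.8750 2.0625]
Step 3: x=[6.6612 11.5098] v=[0.2695 2.9766]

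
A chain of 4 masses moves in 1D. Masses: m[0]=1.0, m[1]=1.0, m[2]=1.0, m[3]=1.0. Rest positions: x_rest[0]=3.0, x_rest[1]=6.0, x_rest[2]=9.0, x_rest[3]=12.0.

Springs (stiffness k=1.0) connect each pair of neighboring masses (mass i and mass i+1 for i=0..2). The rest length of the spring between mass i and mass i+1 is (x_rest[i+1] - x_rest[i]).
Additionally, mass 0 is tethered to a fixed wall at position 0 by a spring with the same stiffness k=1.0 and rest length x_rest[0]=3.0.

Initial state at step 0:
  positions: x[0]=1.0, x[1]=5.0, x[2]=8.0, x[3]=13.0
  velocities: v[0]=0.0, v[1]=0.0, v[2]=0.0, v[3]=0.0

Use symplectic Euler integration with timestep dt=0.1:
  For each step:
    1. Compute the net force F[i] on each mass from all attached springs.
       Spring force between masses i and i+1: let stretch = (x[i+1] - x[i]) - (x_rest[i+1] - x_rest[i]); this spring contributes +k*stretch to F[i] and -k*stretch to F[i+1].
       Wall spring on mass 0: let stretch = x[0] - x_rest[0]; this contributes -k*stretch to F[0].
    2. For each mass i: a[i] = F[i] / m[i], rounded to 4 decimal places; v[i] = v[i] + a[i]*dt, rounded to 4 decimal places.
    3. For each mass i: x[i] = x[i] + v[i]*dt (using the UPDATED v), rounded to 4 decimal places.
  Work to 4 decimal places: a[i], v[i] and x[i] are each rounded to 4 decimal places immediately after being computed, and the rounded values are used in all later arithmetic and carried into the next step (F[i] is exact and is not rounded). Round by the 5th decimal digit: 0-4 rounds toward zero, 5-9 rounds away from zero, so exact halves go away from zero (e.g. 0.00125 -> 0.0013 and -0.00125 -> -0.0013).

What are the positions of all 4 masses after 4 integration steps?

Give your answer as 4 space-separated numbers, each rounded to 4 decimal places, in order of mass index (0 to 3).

Step 0: x=[1.0000 5.0000 8.0000 13.0000] v=[0.0000 0.0000 0.0000 0.0000]
Step 1: x=[1.0300 4.9900 8.0200 12.9800] v=[0.3000 -0.1000 0.2000 -0.2000]
Step 2: x=[1.0893 4.9707 8.0593 12.9404] v=[0.5930 -0.1930 0.3930 -0.3960]
Step 3: x=[1.1765 4.9435 8.1165 12.8820] v=[0.8722 -0.2723 0.5723 -0.5841]
Step 4: x=[1.2896 4.9103 8.1897 12.8059] v=[1.1313 -0.3317 0.7316 -0.7607]

Answer: 1.2896 4.9103 8.1897 12.8059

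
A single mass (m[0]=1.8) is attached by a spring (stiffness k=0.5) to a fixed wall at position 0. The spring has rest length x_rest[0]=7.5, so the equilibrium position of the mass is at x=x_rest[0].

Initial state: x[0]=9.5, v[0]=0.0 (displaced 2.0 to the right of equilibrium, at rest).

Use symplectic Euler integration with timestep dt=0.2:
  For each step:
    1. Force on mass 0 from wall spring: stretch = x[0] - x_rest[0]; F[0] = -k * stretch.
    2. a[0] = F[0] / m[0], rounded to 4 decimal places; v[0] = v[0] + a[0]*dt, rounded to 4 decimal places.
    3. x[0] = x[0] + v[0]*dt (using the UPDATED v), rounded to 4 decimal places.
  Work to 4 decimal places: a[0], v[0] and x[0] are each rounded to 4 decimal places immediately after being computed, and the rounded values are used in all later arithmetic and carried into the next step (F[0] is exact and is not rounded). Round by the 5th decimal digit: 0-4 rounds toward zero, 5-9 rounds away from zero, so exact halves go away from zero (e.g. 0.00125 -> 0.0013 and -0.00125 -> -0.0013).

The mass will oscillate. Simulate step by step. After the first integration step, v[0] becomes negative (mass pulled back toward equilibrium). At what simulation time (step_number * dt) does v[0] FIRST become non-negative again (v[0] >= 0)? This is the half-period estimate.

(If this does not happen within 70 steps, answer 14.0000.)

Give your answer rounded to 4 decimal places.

Answer: 6.0000

Derivation:
Step 0: x=[9.5000] v=[0.0000]
Step 1: x=[9.4778] v=[-0.1111]
Step 2: x=[9.4336] v=[-0.2210]
Step 3: x=[9.3679] v=[-0.3284]
Step 4: x=[9.2815] v=[-0.4322]
Step 5: x=[9.1753] v=[-0.5312]
Step 6: x=[9.0504] v=[-0.6243]
Step 7: x=[8.9083] v=[-0.7104]
Step 8: x=[8.7506] v=[-0.7886]
Step 9: x=[8.5790] v=[-0.8581]
Step 10: x=[8.3954] v=[-0.9180]
Step 11: x=[8.2019] v=[-0.9677]
Step 12: x=[8.0006] v=[-1.0067]
Step 13: x=[7.7937] v=[-1.0345]
Step 14: x=[7.5835] v=[-1.0508]
Step 15: x=[7.3724] v=[-1.0554]
Step 16: x=[7.1627] v=[-1.0483]
Step 17: x=[6.9568] v=[-1.0296]
Step 18: x=[6.7569] v=[-0.9994]
Step 19: x=[6.5653] v=[-0.9581]
Step 20: x=[6.3841] v=[-0.9062]
Step 21: x=[6.2153] v=[-0.8442]
Step 22: x=[6.0607] v=[-0.7728]
Step 23: x=[5.9221] v=[-0.6928]
Step 24: x=[5.8011] v=[-0.6051]
Step 25: x=[5.6990] v=[-0.5107]
Step 26: x=[5.6169] v=[-0.4106]
Step 27: x=[5.5557] v=[-0.3060]
Step 28: x=[5.5161] v=[-0.1980]
Step 29: x=[5.4985] v=[-0.0878]
Step 30: x=[5.5032] v=[0.0234]
First v>=0 after going negative at step 30, time=6.0000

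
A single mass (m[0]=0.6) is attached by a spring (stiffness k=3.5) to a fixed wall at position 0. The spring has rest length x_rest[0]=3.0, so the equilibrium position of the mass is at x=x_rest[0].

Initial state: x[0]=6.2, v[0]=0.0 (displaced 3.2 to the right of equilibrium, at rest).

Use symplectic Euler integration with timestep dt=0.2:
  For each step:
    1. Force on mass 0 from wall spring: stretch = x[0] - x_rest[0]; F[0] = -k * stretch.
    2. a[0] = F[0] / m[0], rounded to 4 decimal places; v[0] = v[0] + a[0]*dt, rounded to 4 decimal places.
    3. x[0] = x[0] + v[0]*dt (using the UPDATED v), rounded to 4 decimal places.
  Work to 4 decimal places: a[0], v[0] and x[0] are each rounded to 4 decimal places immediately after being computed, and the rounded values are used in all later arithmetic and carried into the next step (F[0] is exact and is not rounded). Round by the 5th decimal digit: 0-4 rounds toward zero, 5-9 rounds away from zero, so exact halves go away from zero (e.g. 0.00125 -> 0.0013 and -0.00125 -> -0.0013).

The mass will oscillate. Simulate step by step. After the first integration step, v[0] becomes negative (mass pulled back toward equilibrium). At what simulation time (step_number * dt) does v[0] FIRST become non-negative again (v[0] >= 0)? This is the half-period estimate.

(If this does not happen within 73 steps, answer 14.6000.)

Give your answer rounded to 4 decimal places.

Answer: 1.4000

Derivation:
Step 0: x=[6.2000] v=[0.0000]
Step 1: x=[5.4533] v=[-3.7333]
Step 2: x=[4.1342] v=[-6.5955]
Step 3: x=[2.5505] v=[-7.9187]
Step 4: x=[1.0716] v=[-7.3943]
Step 5: x=[0.0427] v=[-5.1445]
Step 6: x=[-0.2962] v=[-1.6943]
Step 7: x=[0.1341] v=[2.1513]
First v>=0 after going negative at step 7, time=1.4000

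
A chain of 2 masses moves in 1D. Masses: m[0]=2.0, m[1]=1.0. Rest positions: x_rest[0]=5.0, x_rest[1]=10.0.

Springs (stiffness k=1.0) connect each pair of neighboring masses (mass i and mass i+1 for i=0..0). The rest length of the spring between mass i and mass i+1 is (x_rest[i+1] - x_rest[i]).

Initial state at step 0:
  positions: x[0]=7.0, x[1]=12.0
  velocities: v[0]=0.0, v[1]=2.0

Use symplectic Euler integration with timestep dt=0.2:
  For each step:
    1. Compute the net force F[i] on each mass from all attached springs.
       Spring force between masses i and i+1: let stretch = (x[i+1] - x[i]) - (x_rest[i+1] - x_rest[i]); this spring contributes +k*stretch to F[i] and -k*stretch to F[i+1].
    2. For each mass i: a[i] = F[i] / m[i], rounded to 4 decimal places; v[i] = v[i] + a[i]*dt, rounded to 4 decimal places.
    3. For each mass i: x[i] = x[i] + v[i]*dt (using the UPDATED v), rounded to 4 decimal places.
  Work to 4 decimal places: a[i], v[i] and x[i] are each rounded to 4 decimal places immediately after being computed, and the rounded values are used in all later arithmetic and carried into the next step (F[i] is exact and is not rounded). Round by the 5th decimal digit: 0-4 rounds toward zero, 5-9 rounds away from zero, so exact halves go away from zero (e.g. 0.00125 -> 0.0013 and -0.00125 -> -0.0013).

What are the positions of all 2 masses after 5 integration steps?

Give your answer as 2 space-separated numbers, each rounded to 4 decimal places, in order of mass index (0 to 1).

Answer: 7.1501 13.6997

Derivation:
Step 0: x=[7.0000 12.0000] v=[0.0000 2.0000]
Step 1: x=[7.0000 12.4000] v=[0.0000 2.0000]
Step 2: x=[7.0080 12.7840] v=[0.0400 1.9200]
Step 3: x=[7.0315 13.1370] v=[0.1176 1.7648]
Step 4: x=[7.0771 13.4457] v=[0.2282 1.5437]
Step 5: x=[7.1501 13.6997] v=[0.3651 1.2700]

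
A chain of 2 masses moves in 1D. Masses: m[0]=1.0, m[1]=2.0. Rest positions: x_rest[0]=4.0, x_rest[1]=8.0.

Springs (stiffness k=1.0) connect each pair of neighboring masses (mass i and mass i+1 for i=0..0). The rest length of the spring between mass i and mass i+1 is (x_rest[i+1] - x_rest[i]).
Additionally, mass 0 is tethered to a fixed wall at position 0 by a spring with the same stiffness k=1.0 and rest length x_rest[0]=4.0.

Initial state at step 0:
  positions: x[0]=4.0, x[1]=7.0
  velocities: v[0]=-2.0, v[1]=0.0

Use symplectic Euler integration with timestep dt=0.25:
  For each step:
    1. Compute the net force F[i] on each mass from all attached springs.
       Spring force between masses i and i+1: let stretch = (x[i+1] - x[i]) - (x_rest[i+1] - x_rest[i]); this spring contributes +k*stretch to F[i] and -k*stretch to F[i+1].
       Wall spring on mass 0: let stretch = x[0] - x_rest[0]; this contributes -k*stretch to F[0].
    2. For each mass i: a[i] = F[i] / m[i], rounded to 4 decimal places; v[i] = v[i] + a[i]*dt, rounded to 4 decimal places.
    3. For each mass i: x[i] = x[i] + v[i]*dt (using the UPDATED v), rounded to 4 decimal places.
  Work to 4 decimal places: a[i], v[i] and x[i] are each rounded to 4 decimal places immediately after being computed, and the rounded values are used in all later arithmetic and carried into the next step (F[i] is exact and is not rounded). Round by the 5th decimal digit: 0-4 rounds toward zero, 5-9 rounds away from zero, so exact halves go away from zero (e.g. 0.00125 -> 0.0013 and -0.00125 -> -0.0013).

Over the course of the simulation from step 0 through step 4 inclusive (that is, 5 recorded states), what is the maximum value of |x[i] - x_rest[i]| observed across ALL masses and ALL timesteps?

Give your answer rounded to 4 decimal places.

Answer: 1.9145

Derivation:
Step 0: x=[4.0000 7.0000] v=[-2.0000 0.0000]
Step 1: x=[3.4375 7.0313] v=[-2.2500 0.1250]
Step 2: x=[2.8848 7.0753] v=[-2.2109 0.1758]
Step 3: x=[2.4137 7.1133] v=[-1.8845 0.1520]
Step 4: x=[2.0855 7.1295] v=[-1.3130 0.0646]
Max displacement = 1.9145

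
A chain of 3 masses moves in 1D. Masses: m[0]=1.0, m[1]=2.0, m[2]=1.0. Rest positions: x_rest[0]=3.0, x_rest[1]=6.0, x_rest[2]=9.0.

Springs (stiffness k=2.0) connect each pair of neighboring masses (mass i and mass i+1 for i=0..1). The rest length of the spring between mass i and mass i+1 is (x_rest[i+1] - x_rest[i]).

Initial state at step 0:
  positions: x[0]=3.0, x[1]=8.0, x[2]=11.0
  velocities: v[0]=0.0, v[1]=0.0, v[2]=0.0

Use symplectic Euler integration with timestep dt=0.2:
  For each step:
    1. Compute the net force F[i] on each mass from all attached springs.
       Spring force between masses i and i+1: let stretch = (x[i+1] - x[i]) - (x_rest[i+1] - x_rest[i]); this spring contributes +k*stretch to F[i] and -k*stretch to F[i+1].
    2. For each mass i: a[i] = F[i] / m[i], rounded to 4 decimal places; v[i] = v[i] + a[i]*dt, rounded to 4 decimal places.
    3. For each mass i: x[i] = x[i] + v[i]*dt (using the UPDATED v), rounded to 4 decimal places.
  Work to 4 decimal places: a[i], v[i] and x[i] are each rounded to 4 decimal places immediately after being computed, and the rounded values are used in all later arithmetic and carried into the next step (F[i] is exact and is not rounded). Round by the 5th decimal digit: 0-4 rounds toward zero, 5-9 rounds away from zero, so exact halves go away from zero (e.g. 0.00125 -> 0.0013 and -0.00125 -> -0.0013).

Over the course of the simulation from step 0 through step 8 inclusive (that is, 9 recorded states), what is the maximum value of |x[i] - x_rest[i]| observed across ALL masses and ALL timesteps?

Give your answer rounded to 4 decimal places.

Step 0: x=[3.0000 8.0000 11.0000] v=[0.0000 0.0000 0.0000]
Step 1: x=[3.1600 7.9200 11.0000] v=[0.8000 -0.4000 0.0000]
Step 2: x=[3.4608 7.7728 10.9936] v=[1.5040 -0.7360 -0.0320]
Step 3: x=[3.8666 7.5820 10.9695] v=[2.0288 -0.9542 -0.1203]
Step 4: x=[4.3296 7.3780 10.9144] v=[2.3150 -1.0198 -0.2753]
Step 5: x=[4.7965 7.1936 10.8164] v=[2.3344 -0.9222 -0.4899]
Step 6: x=[5.2151 7.0582 10.6686] v=[2.0932 -0.6771 -0.7390]
Step 7: x=[5.5412 6.9935 10.4720] v=[1.6304 -0.3236 -0.9832]
Step 8: x=[5.7435 7.0098 10.2371] v=[1.0113 0.0816 -1.1746]
Max displacement = 2.7435

Answer: 2.7435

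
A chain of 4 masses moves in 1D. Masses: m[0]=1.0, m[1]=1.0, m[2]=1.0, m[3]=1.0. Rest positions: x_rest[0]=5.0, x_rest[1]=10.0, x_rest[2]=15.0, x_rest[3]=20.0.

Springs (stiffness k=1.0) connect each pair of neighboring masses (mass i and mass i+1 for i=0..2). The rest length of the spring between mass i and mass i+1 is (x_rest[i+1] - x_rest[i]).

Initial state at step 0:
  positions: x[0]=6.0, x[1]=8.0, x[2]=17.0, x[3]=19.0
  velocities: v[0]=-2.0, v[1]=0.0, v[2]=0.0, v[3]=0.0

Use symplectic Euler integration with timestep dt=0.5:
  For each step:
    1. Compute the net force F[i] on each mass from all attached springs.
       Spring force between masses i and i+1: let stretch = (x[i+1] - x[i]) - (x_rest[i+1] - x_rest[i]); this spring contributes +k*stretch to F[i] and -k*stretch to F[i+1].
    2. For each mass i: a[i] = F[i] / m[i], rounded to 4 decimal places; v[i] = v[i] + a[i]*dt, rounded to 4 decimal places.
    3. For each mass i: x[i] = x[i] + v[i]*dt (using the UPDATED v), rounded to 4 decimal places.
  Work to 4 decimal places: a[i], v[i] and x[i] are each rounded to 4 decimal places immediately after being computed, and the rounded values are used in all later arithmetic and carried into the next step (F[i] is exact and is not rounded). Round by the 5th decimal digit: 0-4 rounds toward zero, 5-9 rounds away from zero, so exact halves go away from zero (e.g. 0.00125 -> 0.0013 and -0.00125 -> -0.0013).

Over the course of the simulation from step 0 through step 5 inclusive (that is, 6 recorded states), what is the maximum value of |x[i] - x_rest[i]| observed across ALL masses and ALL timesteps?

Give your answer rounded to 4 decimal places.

Step 0: x=[6.0000 8.0000 17.0000 19.0000] v=[-2.0000 0.0000 0.0000 0.0000]
Step 1: x=[4.2500 9.7500 15.2500 19.7500] v=[-3.5000 3.5000 -3.5000 1.5000]
Step 2: x=[2.6250 11.5000 13.2500 20.6250] v=[-3.2500 3.5000 -4.0000 1.7500]
Step 3: x=[1.9688 11.4688 12.6563 20.9063] v=[-1.3125 -0.0625 -1.1875 0.5625]
Step 4: x=[2.4376 9.3594 13.8282 20.3751] v=[0.9375 -4.2188 2.3438 -1.0625]
Step 5: x=[3.3868 6.6368 15.5197 19.4571] v=[1.8984 -5.4453 3.3829 -1.8360]
Max displacement = 3.3632

Answer: 3.3632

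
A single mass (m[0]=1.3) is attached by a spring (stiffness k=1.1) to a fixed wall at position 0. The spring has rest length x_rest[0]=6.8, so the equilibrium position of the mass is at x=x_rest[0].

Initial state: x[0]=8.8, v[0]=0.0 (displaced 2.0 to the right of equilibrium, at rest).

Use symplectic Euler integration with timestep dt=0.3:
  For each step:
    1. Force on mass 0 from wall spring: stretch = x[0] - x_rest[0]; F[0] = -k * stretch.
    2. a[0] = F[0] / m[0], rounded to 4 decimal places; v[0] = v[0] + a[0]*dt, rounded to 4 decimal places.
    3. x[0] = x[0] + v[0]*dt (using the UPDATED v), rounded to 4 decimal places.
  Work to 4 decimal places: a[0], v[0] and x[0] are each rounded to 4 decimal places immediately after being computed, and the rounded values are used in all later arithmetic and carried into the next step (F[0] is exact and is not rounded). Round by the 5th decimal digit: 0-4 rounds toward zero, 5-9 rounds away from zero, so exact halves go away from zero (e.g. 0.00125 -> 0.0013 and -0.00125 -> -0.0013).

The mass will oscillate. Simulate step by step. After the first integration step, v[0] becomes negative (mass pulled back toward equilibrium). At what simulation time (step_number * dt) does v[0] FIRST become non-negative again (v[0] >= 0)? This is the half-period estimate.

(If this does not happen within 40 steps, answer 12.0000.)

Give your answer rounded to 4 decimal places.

Step 0: x=[8.8000] v=[0.0000]
Step 1: x=[8.6477] v=[-0.5077]
Step 2: x=[8.3547] v=[-0.9767]
Step 3: x=[7.9433] v=[-1.3714]
Step 4: x=[7.4448] v=[-1.6616]
Step 5: x=[6.8972] v=[-1.8253]
Step 6: x=[6.3422] v=[-1.8500]
Step 7: x=[5.8221] v=[-1.7338]
Step 8: x=[5.3764] v=[-1.4856]
Step 9: x=[5.0391] v=[-1.1242]
Step 10: x=[4.8359] v=[-0.6772]
Step 11: x=[4.7823] v=[-0.1786]
Step 12: x=[4.8824] v=[0.3336]
First v>=0 after going negative at step 12, time=3.6000

Answer: 3.6000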